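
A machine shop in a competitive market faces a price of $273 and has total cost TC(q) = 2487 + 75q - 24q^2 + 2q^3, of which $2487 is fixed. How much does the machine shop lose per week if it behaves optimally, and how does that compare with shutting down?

Profit = -$67 at q = 11

AVC = 75 - 24q + 2q^2; min AVC = $3 at q = 6. Since P = $273 ≥ min AVC, the firm produces.
With MC = 75 - 48q + 6q^2, P = MC on the upward-sloping part at q* = 11.
TR = 273·11 = 3003. TC = 2487 + 583 = 3070. Profit = 3003 − 3070 = -$67.
Shutting down would mean losing the fixed cost of $2487, so operating at a loss of $67 is better by $2420.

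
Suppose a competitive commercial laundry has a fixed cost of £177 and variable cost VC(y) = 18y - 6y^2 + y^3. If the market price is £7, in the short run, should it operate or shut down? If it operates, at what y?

From TC, MC = TC'(y) = 18 - 12y + 3y^2 and AVC = VC/y = 18 - 6y + y^2.
AVC hits its minimum where MC = AVC, at y = 3, giving min AVC = 18 - 6·3 + 3^2 = £9.
With P < min AVC (£7 < £9), every unit sold adds to the loss.
Shutting down limits the loss to fixed cost, £177.

Shut down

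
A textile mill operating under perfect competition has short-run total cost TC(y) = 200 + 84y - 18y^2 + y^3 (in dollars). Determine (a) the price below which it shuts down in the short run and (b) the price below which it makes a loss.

AVC = 84 - 18y + y^2; minimized at y = 9, giving min AVC = $3. That is the shutdown price.
ATC = 200/y + 84 - 18y + y^2. Setting dATC/dy = −200/y^2 − 18 + 2y = 0 gives y = 10 (since 2·10^3 − 18·10^2 = 200).
min ATC = 200/10 + 84 − 18·10 + 10^2 = $24. That is the break-even price.
Between these two prices the firm operates at a loss; above $24 it earns a profit.

Shutdown price = $3; break-even price = $24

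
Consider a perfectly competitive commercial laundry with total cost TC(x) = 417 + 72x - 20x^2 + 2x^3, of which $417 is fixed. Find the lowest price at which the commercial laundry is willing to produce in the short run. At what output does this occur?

Short-run supply begins at min AVC. From VC = 72x - 20x^2 + 2x^3, AVC = 72 - 20x + 2x^2.
dAVC/dx = -20 + 4x = 0 gives x = 5. min AVC = 72 - 20·5 + 2·5^2 = 22.
For P < $22 the firm produces nothing.

$22 per unit, at x = 5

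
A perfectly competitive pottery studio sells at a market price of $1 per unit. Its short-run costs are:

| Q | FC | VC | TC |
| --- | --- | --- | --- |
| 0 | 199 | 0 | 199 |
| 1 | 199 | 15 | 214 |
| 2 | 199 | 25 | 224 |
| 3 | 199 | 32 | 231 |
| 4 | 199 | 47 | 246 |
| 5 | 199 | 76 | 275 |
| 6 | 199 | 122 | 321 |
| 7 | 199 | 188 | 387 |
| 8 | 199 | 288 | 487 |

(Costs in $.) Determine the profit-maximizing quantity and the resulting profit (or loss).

Q = 0 (shut down); profit = -$199

Tabulate TR − TC: Q=0: -199; Q=1: -213; Q=2: -222; Q=3: -228; Q=4: -242; Q=5: -270; Q=6: -315; Q=7: -380; Q=8: -479.
Profit is highest at Q = 0. Equivalently, the lowest AVC in the table is 32/3 ≈ $10.67 at Q = 3, and P = $1 falls below it — price never covers variable cost, so the firm shuts down and loses only its fixed cost.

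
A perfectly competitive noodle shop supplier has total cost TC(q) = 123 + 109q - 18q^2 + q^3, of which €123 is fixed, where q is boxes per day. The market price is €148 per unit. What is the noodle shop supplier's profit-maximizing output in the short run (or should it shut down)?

Variable cost is VC = 109q - 18q^2 + q^3, so AVC = VC/q = 109 - 18q + q^2 and MC = dTC/dq = 109 - 36q + 3q^2.
AVC is minimized where dAVC/dq = -18 + 2q = 0, at q = 9; min AVC = 109 - 18·9 + 9^2 = €28.
Because €148 ≥ €28, revenue can cover variable cost; the firm operates.
P = MC gives -39 - 36q + 3q^2 = 0, with roots -1 and 13. Take the larger (rising MC): q* = 13.
Check: AVC at q = 13 is €44 ≤ P, so revenue covers variable cost.
Profit = P·q − TC = 148·13 − 695 = €1229.

Produce at q = 13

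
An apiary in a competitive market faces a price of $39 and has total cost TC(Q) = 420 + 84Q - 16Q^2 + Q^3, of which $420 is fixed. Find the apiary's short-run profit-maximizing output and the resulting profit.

Profit = -$258 at Q = 9

AVC = 84 - 16Q + Q^2 has its minimum $20 at Q = 8; price $39 clears that bar, so the firm operates.
MC = 84 - 32Q + 3Q^2. Setting P = MC and taking the root on the rising branch gives Q* = 9.
TR = 39·9 = 351. TC = 420 + 189 = 609. Profit = 351 − 609 = -$258.
By producing, the firm covers all variable cost plus $162 of fixed cost; shutting down would lose the full $420.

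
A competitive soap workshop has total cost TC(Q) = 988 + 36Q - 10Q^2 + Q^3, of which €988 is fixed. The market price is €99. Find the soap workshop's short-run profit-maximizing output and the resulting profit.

Profit = -€340 at Q = 9

AVC = 36 - 10Q + Q^2; min AVC = €11 at Q = 5. Since P = €99 ≥ min AVC, the firm produces.
MC = 36 - 20Q + 3Q^2. Setting P = MC and taking the root on the rising branch gives Q* = 9.
TR = 99·9 = 891. TC = 988 + 243 = 1231. Profit = 891 − 1231 = -€340.
That loss of €340 beats the €988 the firm would lose by shutting down; producing recovers €648 of fixed cost.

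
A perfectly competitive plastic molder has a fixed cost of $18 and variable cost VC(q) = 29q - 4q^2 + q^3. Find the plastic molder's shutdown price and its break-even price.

Shutdown price = $25; break-even price = $32

Shutdown price = min AVC. AVC = 29 - 4q + q^2, with vertex at q = 2 and minimum $25.
ATC = 18/q + 29 - 4q + q^2. Setting dATC/dq = −18/q^2 − 4 + 2q = 0 gives q = 3 (since 2·3^3 − 4·3^2 = 18).
min ATC = 18/3 + 29 − 4·3 + 3^2 = $32. That is the break-even price.
For $25 ≤ P < $32 the firm produces at a loss; below $25 it shuts down.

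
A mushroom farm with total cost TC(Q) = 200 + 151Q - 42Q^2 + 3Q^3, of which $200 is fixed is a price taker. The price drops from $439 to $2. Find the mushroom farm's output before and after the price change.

AVC = 151 - 42Q + 3Q^2, minimized at Q = 7 where min AVC = $4. MC = 151 - 84Q + 9Q^2.
At P = $439 ≥ min AVC, set P = MC on the rising branch: Q = 12.
At P = $2 < min AVC = $4, price no longer covers variable cost at any output, so the firm shuts down: Q = 0.

Output falls from 12 to 0 (the firm shuts down)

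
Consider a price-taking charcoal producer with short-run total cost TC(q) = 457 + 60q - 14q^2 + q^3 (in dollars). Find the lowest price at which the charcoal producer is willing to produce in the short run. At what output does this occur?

$11 per unit, at q = 7

The shutdown price is the minimum of AVC. VC = 60q - 14q^2 + q^3, so AVC = 60 - 14q + q^2.
At the minimum of AVC, MC = AVC. MC = 60 - 28q + 3q^2; setting MC = AVC gives 2q^2 - 14q = 0, so q = 7. min AVC = 11.
The firm shuts down for any P below $11.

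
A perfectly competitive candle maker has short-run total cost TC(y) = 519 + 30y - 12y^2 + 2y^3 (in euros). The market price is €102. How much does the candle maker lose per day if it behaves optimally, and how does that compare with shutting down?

Profit = -€87 at y = 6

AVC = 30 - 12y + 2y^2; min AVC = €12 at y = 3. Since P = €102 ≥ min AVC, the firm produces.
MC = 30 - 24y + 6y^2. Setting P = MC and taking the root on the rising branch gives y* = 6.
TR = 102·6 = 612. TC = 519 + 180 = 699. Profit = 612 − 699 = -€87.
By producing, the firm covers all variable cost plus €432 of fixed cost; shutting down would lose the full €519.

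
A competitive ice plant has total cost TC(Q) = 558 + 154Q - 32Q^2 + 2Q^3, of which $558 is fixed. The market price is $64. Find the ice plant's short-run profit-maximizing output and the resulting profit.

AVC = 154 - 32Q + 2Q^2 has its minimum $26 at Q = 8; price $64 clears that bar, so the firm operates.
MC = 154 - 64Q + 6Q^2. Setting P = MC and taking the root on the rising branch gives Q* = 9.
TR = 64·9 = 576. TC = 558 + 252 = 810. Profit = 576 − 810 = -$234.
That loss of $234 beats the $558 the firm would lose by shutting down; producing recovers $324 of fixed cost.

Profit = -$234 at Q = 9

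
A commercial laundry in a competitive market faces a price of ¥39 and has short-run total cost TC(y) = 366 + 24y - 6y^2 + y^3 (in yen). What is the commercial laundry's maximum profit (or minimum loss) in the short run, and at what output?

Profit = -¥266 at y = 5

AVC = 24 - 6y + y^2; min AVC = ¥15 at y = 3. Since P = ¥39 ≥ min AVC, the firm produces.
With MC = 24 - 12y + 3y^2, P = MC on the upward-sloping part at y* = 5.
TR = 39·5 = 195. TC = 366 + 95 = 461. Profit = 195 − 461 = -¥266.
That loss of ¥266 beats the ¥366 the firm would lose by shutting down; producing recovers ¥100 of fixed cost.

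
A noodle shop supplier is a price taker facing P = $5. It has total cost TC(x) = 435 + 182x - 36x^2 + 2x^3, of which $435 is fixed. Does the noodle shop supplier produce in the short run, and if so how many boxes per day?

Shut down

From TC, MC = TC'(x) = 182 - 72x + 6x^2 and AVC = VC/x = 182 - 36x + 2x^2.
AVC hits its minimum where MC = AVC, at x = 9, giving min AVC = 182 - 36·9 + 2·9^2 = $20.
Since P = $5 < min AVC = $20, price fails to cover variable cost at any output.
Shutting down limits the loss to fixed cost, $435.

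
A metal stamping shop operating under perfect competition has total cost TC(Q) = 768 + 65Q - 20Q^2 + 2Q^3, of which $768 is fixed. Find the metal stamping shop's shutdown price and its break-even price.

AVC = 65 - 20Q + 2Q^2; minimized at Q = 5, giving min AVC = $15. That is the shutdown price.
ATC = 768/Q + 65 - 20Q + 2Q^2. Setting dATC/dQ = −768/Q^2 − 20 + 4Q = 0 gives Q = 8 (since 4·8^3 − 20·8^2 = 768).
min ATC = 768/8 + 65 − 20·8 + 2·8^2 = $129. That is the break-even price.
Between these two prices the firm operates at a loss; above $129 it earns a profit.

Shutdown price = $15; break-even price = $129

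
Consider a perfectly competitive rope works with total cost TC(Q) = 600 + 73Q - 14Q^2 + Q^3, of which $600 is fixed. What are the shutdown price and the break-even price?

Shutdown price = $24; break-even price = $93

AVC = 73 - 14Q + Q^2; minimized at Q = 7, giving min AVC = $24. That is the shutdown price.
ATC = 600/Q + 73 - 14Q + Q^2. Setting dATC/dQ = −600/Q^2 − 14 + 2Q = 0 gives Q = 10 (since 2·10^3 − 14·10^2 = 600).
min ATC = 600/10 + 73 − 14·10 + 10^2 = $93. That is the break-even price.
For $24 ≤ P < $93 the firm produces at a loss; below $24 it shuts down.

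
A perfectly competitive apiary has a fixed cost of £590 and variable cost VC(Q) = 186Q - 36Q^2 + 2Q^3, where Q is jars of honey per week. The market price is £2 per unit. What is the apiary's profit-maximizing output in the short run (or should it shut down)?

From TC, MC = TC'(Q) = 186 - 72Q + 6Q^2 and AVC = VC/Q = 186 - 36Q + 2Q^2.
AVC is minimized where dAVC/dQ = -36 + 4Q = 0, at Q = 9; min AVC = 186 - 36·9 + 2·9^2 = £24.
Since P = £2 < min AVC = £24, price fails to cover variable cost at any output.
Shutting down limits the loss to fixed cost, £590.

Shut down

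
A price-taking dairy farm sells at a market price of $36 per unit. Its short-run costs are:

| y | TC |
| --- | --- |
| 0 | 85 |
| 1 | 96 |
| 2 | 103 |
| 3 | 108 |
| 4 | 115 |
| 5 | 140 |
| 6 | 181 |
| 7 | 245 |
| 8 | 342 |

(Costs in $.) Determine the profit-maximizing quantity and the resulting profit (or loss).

Profit at each row (π = 36y − TC): y=0: -85; y=1: -60; y=2: -31; y=3: 0; y=4: 29; y=5: 40; y=6: 35; y=7: 7; y=8: -54.
Profit is maximized at y = 5. AVC there is 55/5 = $11 ≤ P, so producing beats shutting down (which would give -$85).

y = 5; profit = $40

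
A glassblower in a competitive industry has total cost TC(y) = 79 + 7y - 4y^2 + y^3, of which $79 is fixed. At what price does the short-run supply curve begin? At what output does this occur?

$3 per unit, at y = 2

The firm shuts down when price falls below the minimum of average variable cost. AVC = VC/y = 7 - 4y + y^2.
dAVC/dy = -4 + 2y = 0 gives y = 2. min AVC = 7 - 4·2 + 2^2 = 3.
The firm shuts down for any P below $3.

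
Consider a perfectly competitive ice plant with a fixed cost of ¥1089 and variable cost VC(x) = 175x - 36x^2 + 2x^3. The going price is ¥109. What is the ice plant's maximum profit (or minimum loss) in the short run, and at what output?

Profit = -¥121 at x = 11

AVC = 175 - 36x + 2x^2 has its minimum ¥13 at x = 9; price ¥109 clears that bar, so the firm operates.
With MC = 175 - 72x + 6x^2, P = MC on the upward-sloping part at x* = 11.
TR = 109·11 = 1199. TC = 1089 + 231 = 1320. Profit = 1199 − 1320 = -¥121.
That loss of ¥121 beats the ¥1089 the firm would lose by shutting down; producing recovers ¥968 of fixed cost.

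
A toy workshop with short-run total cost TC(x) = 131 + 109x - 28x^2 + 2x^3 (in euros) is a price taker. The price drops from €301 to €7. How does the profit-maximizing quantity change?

Output falls from 12 to 0 (the firm shuts down)

MC = 109 - 56x + 6x^2; the shutdown threshold is min AVC = €11 (at x = 7).
At P = €301 ≥ min AVC, set P = MC on the rising branch: x = 12.
At P = €7 < min AVC = €11, price no longer covers variable cost at any output, so the firm shuts down: x = 0.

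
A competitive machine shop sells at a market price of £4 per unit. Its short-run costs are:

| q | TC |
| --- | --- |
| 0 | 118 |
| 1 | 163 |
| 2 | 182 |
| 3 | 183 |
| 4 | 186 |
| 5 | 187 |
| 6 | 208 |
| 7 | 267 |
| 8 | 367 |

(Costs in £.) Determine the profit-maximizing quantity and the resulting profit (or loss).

Profit at each row (π = 4q − TC): q=0: -118; q=1: -159; q=2: -174; q=3: -171; q=4: -170; q=5: -167; q=6: -184; q=7: -239; q=8: -335.
Profit is highest at q = 0. Equivalently, the lowest AVC in the table is 69/5 ≈ £13.80 at q = 5, and P = £4 falls below it — price never covers variable cost, so the firm shuts down and loses only its fixed cost.

q = 0 (shut down); profit = -£118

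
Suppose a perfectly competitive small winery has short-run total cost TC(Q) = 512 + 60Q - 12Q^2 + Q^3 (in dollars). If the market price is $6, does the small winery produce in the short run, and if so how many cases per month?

Shut down

Strip out fixed cost: VC = 60Q - 12Q^2 + Q^3. Then AVC = 60 - 12Q + Q^2 and MC = 60 - 24Q + 3Q^2.
The AVC parabola has its vertex at Q = 12/2 = 6, where AVC = 60 - 12·6 + 6^2 = $24.
With P < min AVC ($6 < $24), every unit sold adds to the loss.
Shutting down limits the loss to fixed cost, $512.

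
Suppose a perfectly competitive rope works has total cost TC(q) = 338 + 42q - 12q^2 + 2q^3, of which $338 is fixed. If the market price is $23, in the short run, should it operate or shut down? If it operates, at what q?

Shut down

From TC, MC = TC'(q) = 42 - 24q + 6q^2 and AVC = VC/q = 42 - 12q + 2q^2.
The AVC parabola has its vertex at q = 12/4 = 3, where AVC = 42 - 12·3 + 2·3^2 = $24.
With P < min AVC ($23 < $24), every unit sold adds to the loss.
Best response: produce nothing and absorb the $338 fixed cost.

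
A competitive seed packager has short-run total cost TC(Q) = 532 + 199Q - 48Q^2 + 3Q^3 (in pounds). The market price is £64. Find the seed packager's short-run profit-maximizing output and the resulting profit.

Profit = -£46 at Q = 9

AVC = 199 - 48Q + 3Q^2 has its minimum £7 at Q = 8; price £64 clears that bar, so the firm operates.
With MC = 199 - 96Q + 9Q^2, P = MC on the upward-sloping part at Q* = 9.
TR = 64·9 = 576. TC = 532 + 90 = 622. Profit = 576 − 622 = -£46.
By producing, the firm covers all variable cost plus £486 of fixed cost; shutting down would lose the full £532.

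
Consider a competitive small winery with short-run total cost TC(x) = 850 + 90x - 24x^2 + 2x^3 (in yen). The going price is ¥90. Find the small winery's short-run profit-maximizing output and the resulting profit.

AVC = 90 - 24x + 2x^2 has its minimum ¥18 at x = 6; price ¥90 clears that bar, so the firm operates.
With MC = 90 - 48x + 6x^2, P = MC on the upward-sloping part at x* = 8.
TR = 90·8 = 720. TC = 850 + 208 = 1058. Profit = 720 − 1058 = -¥338.
That loss of ¥338 beats the ¥850 the firm would lose by shutting down; producing recovers ¥512 of fixed cost.

Profit = -¥338 at x = 8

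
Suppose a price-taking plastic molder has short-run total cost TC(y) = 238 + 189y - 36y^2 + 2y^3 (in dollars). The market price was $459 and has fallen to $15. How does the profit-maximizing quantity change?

Output falls from 15 to 0 (the firm shuts down)

AVC = 189 - 36y + 2y^2, minimized at y = 9 where min AVC = $27. MC = 189 - 72y + 6y^2.
At P = $459 ≥ min AVC, set P = MC on the rising branch: y = 15.
At P = $15 < min AVC = $27, price no longer covers variable cost at any output, so the firm shuts down: y = 0.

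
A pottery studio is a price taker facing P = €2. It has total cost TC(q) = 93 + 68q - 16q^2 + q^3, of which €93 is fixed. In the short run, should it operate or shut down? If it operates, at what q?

Variable cost is VC = 68q - 16q^2 + q^3, so AVC = VC/q = 68 - 16q + q^2 and MC = dTC/dq = 68 - 32q + 3q^2.
AVC is minimized where dAVC/dq = -16 + 2q = 0, at q = 8; min AVC = 68 - 16·8 + 8^2 = €4.
Since P = €2 < min AVC = €4, price fails to cover variable cost at any output.
The firm minimizes its loss by shutting down and losing only its fixed cost of €93.

Shut down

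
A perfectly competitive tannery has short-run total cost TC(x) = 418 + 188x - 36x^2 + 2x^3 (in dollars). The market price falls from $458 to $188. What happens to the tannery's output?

Output falls from 15 to 12

MC = 188 - 72x + 6x^2; the shutdown threshold is min AVC = $26 (at x = 9).
At P = $458 ≥ min AVC, set P = MC on the rising branch: x = 15.
At P = $188 ≥ min AVC, set P = MC: x = 12. The firm stays open but cuts output.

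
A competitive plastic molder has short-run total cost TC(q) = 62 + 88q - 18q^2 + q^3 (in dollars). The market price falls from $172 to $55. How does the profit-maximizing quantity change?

Output falls from 14 to 11

MC = 88 - 36q + 3q^2; the shutdown threshold is min AVC = $7 (at q = 9).
With P = $172 above the shutdown price, P = MC gives q = 14.
At P = $55 ≥ min AVC, set P = MC: q = 11. The firm stays open but cuts output.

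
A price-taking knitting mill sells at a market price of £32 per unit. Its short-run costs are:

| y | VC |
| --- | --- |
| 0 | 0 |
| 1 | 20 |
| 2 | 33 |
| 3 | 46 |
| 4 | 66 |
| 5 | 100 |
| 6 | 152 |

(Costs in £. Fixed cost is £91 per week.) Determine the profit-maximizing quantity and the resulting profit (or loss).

Compute π = P·y − TC at each output: y=0: -91; y=1: -79; y=2: -60; y=3: -41; y=4: -29; y=5: -31; y=6: -51.
Profit is maximized at y = 4. AVC there is 66/4 = £16.50 ≤ P, so producing beats shutting down (which would give -£91).

y = 4; profit = -£29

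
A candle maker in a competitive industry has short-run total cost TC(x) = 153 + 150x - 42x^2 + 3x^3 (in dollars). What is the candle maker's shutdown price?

$3 per unit

The shutdown price is the minimum of AVC. VC = 150x - 42x^2 + 3x^3, so AVC = 150 - 42x + 3x^2.
At the minimum of AVC, MC = AVC. MC = 150 - 84x + 9x^2; setting MC = AVC gives 6x^2 - 42x = 0, so x = 7. min AVC = 3.
So the shutdown price is $3.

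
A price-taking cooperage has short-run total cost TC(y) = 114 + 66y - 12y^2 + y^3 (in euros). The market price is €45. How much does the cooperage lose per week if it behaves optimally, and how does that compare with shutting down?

AVC = 66 - 12y + y^2; min AVC = €30 at y = 6. Since P = €45 ≥ min AVC, the firm produces.
With MC = 66 - 24y + 3y^2, P = MC on the upward-sloping part at y* = 7.
TR = 45·7 = 315. TC = 114 + 217 = 331. Profit = 315 − 331 = -€16.
Shutting down would mean losing the fixed cost of €114, so operating at a loss of €16 is better by €98.

Profit = -€16 at y = 7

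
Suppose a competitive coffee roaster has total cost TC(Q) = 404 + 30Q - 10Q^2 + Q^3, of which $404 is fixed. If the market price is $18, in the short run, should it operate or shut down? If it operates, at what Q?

Produce at Q = 6

Strip out fixed cost: VC = 30Q - 10Q^2 + Q^3. Then AVC = 30 - 10Q + Q^2 and MC = 30 - 20Q + 3Q^2.
AVC is minimized where dAVC/dQ = -10 + 2Q = 0, at Q = 5; min AVC = 30 - 10·5 + 5^2 = $5.
P = $18 exceeds min AVC = $5, so the firm stays open.
Set P = MC: 18 = 30 - 20Q + 3Q^2 → 12 - 20Q + 3Q^2 = 0. The roots are Q = 2/3 and Q = 6; the profit-maximizing output is on the rising part of MC, so Q* = 6.
Check: AVC at Q = 6 is $6 ≤ P, so revenue covers variable cost.
Profit = P·Q − TC = 18·6 − 440 = -$332, a loss, but smaller than the $404 fixed cost the firm would lose by shutting down.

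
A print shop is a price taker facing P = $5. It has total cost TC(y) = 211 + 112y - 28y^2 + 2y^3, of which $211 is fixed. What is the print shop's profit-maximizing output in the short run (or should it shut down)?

Strip out fixed cost: VC = 112y - 28y^2 + 2y^3. Then AVC = 112 - 28y + 2y^2 and MC = 112 - 56y + 6y^2.
The AVC parabola has its vertex at y = 28/4 = 7, where AVC = 112 - 28·7 + 2·7^2 = $14.
With P < min AVC ($5 < $14), every unit sold adds to the loss.
The firm minimizes its loss by shutting down and losing only its fixed cost of $211.

Shut down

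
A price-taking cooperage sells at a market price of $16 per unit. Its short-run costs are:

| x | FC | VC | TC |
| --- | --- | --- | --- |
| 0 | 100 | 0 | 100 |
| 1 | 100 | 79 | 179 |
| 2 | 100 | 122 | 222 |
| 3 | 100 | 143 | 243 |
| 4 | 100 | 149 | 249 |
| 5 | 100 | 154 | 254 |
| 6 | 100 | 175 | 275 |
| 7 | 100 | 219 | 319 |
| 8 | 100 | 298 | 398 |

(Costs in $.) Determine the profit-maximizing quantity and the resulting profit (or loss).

x = 0 (shut down); profit = -$100

Compute π = P·x − TC at each output: x=0: -100; x=1: -163; x=2: -190; x=3: -195; x=4: -185; x=5: -174; x=6: -179; x=7: -207; x=8: -270.
Profit is highest at x = 0. Equivalently, the lowest AVC in the table is 175/6 ≈ $29.17 at x = 6, and P = $16 falls below it — price never covers variable cost, so the firm shuts down and loses only its fixed cost.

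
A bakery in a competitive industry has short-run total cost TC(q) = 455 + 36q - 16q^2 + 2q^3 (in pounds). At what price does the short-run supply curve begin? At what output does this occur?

The shutdown price is the minimum of AVC. VC = 36q - 16q^2 + 2q^3, so AVC = 36 - 16q + 2q^2.
At the minimum of AVC, MC = AVC. MC = 36 - 32q + 6q^2; setting MC = AVC gives 4q^2 - 16q = 0, so q = 4. min AVC = 4.
For P < £4 the firm produces nothing.

£4 per unit, at q = 4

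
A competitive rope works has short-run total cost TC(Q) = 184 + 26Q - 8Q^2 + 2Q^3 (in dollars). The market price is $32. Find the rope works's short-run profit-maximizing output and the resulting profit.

AVC = 26 - 8Q + 2Q^2; min AVC = $18 at Q = 2. Since P = $32 ≥ min AVC, the firm produces.
With MC = 26 - 16Q + 6Q^2, P = MC on the upward-sloping part at Q* = 3.
TR = 32·3 = 96. TC = 184 + 60 = 244. Profit = 96 − 244 = -$148.
Shutting down would mean losing the fixed cost of $184, so operating at a loss of $148 is better by $36.

Profit = -$148 at Q = 3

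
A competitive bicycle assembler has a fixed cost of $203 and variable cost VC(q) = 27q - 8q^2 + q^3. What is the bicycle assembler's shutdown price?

$11 per unit

The firm shuts down when price falls below the minimum of average variable cost. AVC = VC/q = 27 - 8q + q^2.
dAVC/dq = -8 + 2q = 0 gives q = 4. min AVC = 27 - 8·4 + 4^2 = 11.
So the shutdown price is $11.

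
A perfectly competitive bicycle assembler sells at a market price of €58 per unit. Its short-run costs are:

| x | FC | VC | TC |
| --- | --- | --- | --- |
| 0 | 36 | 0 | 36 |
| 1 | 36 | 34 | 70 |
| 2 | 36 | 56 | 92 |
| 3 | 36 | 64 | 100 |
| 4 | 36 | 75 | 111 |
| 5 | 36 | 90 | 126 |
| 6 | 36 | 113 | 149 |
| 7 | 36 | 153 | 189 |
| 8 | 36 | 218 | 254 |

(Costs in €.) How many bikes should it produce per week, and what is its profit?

x = 7; profit = €217

Profit at each row (π = 58x − TC): x=0: -36; x=1: -12; x=2: 24; x=3: 74; x=4: 121; x=5: 164; x=6: 199; x=7: 217; x=8: 210.
Profit is maximized at x = 7. AVC there is 153/7 = €21.86 ≤ P, so producing beats shutting down (which would give -€36).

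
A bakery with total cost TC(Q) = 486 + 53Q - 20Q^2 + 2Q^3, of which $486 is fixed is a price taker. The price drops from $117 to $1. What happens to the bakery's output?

AVC = 53 - 20Q + 2Q^2, minimized at Q = 5 where min AVC = $3. MC = 53 - 40Q + 6Q^2.
At P = $117 ≥ min AVC, set P = MC on the rising branch: Q = 8.
At P = $1 < min AVC = $3, price no longer covers variable cost at any output, so the firm shuts down: Q = 0.

Output falls from 8 to 0 (the firm shuts down)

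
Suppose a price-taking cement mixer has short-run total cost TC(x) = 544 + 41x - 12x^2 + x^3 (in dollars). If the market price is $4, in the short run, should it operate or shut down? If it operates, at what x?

Variable cost is VC = 41x - 12x^2 + x^3, so AVC = VC/x = 41 - 12x + x^2 and MC = dTC/dx = 41 - 24x + 3x^2.
AVC hits its minimum where MC = AVC, at x = 6, giving min AVC = 41 - 12·6 + 6^2 = $5.
P = $4 lies below min AVC = $5; no output level covers variable cost.
The firm minimizes its loss by shutting down and losing only its fixed cost of $544.

Shut down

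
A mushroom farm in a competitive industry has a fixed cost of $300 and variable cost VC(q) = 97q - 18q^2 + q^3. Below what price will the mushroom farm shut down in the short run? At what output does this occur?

$16 per unit, at q = 9

The shutdown price is the minimum of AVC. VC = 97q - 18q^2 + q^3, so AVC = 97 - 18q + q^2.
dAVC/dq = -18 + 2q = 0 gives q = 9. min AVC = 97 - 18·9 + 9^2 = 16.
For P < $16 the firm produces nothing.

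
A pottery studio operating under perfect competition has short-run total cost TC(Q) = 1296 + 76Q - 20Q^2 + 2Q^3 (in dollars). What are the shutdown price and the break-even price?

AVC = 76 - 20Q + 2Q^2; minimized at Q = 5, giving min AVC = $26. That is the shutdown price.
ATC = 1296/Q + 76 - 20Q + 2Q^2. Setting dATC/dQ = −1296/Q^2 − 20 + 4Q = 0 gives Q = 9 (since 4·9^3 − 20·9^2 = 1296).
min ATC = 1296/9 + 76 − 20·9 + 2·9^2 = $202. That is the break-even price.
For $26 ≤ P < $202 the firm produces at a loss; below $26 it shuts down.

Shutdown price = $26; break-even price = $202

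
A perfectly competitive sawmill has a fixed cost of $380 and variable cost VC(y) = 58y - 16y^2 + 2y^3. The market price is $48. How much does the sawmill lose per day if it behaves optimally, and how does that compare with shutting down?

AVC = 58 - 16y + 2y^2; min AVC = $26 at y = 4. Since P = $48 ≥ min AVC, the firm produces.
With MC = 58 - 32y + 6y^2, P = MC on the upward-sloping part at y* = 5.
TR = 48·5 = 240. TC = 380 + 140 = 520. Profit = 240 − 520 = -$280.
By producing, the firm covers all variable cost plus $100 of fixed cost; shutting down would lose the full $380.

Profit = -$280 at y = 5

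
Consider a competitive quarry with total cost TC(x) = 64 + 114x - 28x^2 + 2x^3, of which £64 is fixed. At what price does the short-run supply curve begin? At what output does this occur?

£16 per unit, at x = 7

The firm shuts down when price falls below the minimum of average variable cost. AVC = VC/x = 114 - 28x + 2x^2.
At the minimum of AVC, MC = AVC. MC = 114 - 56x + 6x^2; setting MC = AVC gives 4x^2 - 28x = 0, so x = 7. min AVC = 16.
So the shutdown price is £16.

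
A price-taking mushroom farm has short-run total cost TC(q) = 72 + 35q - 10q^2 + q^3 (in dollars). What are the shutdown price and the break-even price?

AVC = 35 - 10q + q^2; minimized at q = 5, giving min AVC = $10. That is the shutdown price.
ATC = 72/q + 35 - 10q + q^2. Setting dATC/dq = −72/q^2 − 10 + 2q = 0 gives q = 6 (since 2·6^3 − 10·6^2 = 72).
min ATC = 72/6 + 35 − 10·6 + 6^2 = $23. That is the break-even price.
Between these two prices the firm operates at a loss; above $23 it earns a profit.

Shutdown price = $10; break-even price = $23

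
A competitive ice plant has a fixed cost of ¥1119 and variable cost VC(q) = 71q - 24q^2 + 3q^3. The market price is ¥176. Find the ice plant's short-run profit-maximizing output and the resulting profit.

Profit = -¥237 at q = 7

AVC = 71 - 24q + 3q^2 has its minimum ¥23 at q = 4; price ¥176 clears that bar, so the firm operates.
MC = 71 - 48q + 9q^2. Setting P = MC and taking the root on the rising branch gives q* = 7.
TR = 176·7 = 1232. TC = 1119 + 350 = 1469. Profit = 1232 − 1469 = -¥237.
By producing, the firm covers all variable cost plus ¥882 of fixed cost; shutting down would lose the full ¥1119.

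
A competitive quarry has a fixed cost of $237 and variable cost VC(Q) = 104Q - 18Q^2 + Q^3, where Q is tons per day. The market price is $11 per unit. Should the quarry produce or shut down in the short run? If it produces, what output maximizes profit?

Variable cost is VC = 104Q - 18Q^2 + Q^3, so AVC = VC/Q = 104 - 18Q + Q^2 and MC = dTC/dQ = 104 - 36Q + 3Q^2.
AVC is minimized where dAVC/dQ = -18 + 2Q = 0, at Q = 9; min AVC = 104 - 18·9 + 9^2 = $23.
Since P = $11 < min AVC = $23, price fails to cover variable cost at any output.
Shutting down limits the loss to fixed cost, $237.

Shut down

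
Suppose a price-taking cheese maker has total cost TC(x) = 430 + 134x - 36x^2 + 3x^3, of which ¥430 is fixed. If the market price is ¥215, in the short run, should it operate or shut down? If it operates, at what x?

Produce at x = 9

Strip out fixed cost: VC = 134x - 36x^2 + 3x^3. Then AVC = 134 - 36x + 3x^2 and MC = 134 - 72x + 9x^2.
AVC is minimized where dAVC/dx = -36 + 6x = 0, at x = 6; min AVC = 134 - 36·6 + 3·6^2 = ¥26.
Because ¥215 ≥ ¥26, revenue can cover variable cost; the firm operates.
Solving P = MC: -81 - 72x + 9x^2 = 0 ⇒ x = -1 or 9. On the upward-sloping branch, x* = 9.
Check: AVC at x = 9 is ¥53 ≤ P, so revenue covers variable cost.
Profit = P·x − TC = 215·9 − 907 = ¥1028.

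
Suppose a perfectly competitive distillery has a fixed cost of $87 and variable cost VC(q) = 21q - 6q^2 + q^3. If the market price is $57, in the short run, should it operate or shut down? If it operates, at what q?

Strip out fixed cost: VC = 21q - 6q^2 + q^3. Then AVC = 21 - 6q + q^2 and MC = 21 - 12q + 3q^2.
AVC is minimized where dAVC/dq = -6 + 2q = 0, at q = 3; min AVC = 21 - 6·3 + 3^2 = $12.
Since P = $57 ≥ min AVC = $12, price covers variable cost and the firm should produce.
Solving P = MC: -36 - 12q + 3q^2 = 0 ⇒ q = -2 or 6. On the upward-sloping branch, q* = 6.
Check: AVC at q = 6 is $21 ≤ P, so revenue covers variable cost.
Profit = P·q − TC = 57·6 − 213 = $129.

Produce at q = 6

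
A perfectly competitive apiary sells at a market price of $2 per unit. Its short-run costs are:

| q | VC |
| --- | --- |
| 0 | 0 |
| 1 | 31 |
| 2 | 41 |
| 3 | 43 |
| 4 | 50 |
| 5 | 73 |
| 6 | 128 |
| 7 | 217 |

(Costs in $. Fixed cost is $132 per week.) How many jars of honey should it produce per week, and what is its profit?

Compute π = P·q − TC at each output: q=0: -132; q=1: -161; q=2: -169; q=3: -169; q=4: -174; q=5: -195; q=6: -248; q=7: -335.
Profit is highest at q = 0. Equivalently, the lowest AVC in the table is 50/4 ≈ $12.50 at q = 4, and P = $2 falls below it — price never covers variable cost, so the firm shuts down and loses only its fixed cost.

q = 0 (shut down); profit = -$132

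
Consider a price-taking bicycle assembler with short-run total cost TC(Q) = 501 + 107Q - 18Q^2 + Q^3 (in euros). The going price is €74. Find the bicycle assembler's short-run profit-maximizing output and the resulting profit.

AVC = 107 - 18Q + Q^2; min AVC = €26 at Q = 9. Since P = €74 ≥ min AVC, the firm produces.
With MC = 107 - 36Q + 3Q^2, P = MC on the upward-sloping part at Q* = 11.
TR = 74·11 = 814. TC = 501 + 330 = 831. Profit = 814 − 831 = -€17.
Shutting down would mean losing the fixed cost of €501, so operating at a loss of €17 is better by €484.

Profit = -€17 at Q = 11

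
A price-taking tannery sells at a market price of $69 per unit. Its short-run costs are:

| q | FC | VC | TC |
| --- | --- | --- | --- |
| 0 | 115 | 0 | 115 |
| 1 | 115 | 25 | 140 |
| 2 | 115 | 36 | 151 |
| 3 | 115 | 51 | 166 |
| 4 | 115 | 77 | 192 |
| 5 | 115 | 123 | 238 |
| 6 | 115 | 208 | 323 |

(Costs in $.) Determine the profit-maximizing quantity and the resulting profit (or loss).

Profit at each row (π = 69q − TC): q=0: -115; q=1: -71; q=2: -13; q=3: 41; q=4: 84; q=5: 107; q=6: 91.
Profit is maximized at q = 5. AVC there is 123/5 = $24.60 ≤ P, so producing beats shutting down (which would give -$115).

q = 5; profit = $107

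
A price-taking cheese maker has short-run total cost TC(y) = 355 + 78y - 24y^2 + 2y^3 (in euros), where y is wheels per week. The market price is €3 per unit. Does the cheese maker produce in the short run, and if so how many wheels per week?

Shut down

From TC, MC = TC'(y) = 78 - 48y + 6y^2 and AVC = VC/y = 78 - 24y + 2y^2.
AVC is minimized where dAVC/dy = -24 + 4y = 0, at y = 6; min AVC = 78 - 24·6 + 2·6^2 = €6.
P = €3 lies below min AVC = €6; no output level covers variable cost.
The firm minimizes its loss by shutting down and losing only its fixed cost of €355.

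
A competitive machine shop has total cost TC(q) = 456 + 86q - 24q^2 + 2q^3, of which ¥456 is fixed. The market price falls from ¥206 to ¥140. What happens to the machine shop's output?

Output falls from 10 to 9

MC = 86 - 48q + 6q^2; the shutdown threshold is min AVC = ¥14 (at q = 6).
With P = ¥206 above the shutdown price, P = MC gives q = 10.
At P = ¥140 ≥ min AVC, set P = MC: q = 9. The firm stays open but cuts output.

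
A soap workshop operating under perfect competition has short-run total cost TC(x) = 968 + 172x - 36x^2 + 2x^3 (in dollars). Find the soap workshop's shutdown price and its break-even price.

Shutdown price = $10; break-even price = $106

Shutdown price = min AVC. AVC = 172 - 36x + 2x^2, with vertex at x = 9 and minimum $10.
ATC = 968/x + 172 - 36x + 2x^2. Setting dATC/dx = −968/x^2 − 36 + 4x = 0 gives x = 11 (since 4·11^3 − 36·11^2 = 968).
min ATC = 968/11 + 172 − 36·11 + 2·11^2 = $106. That is the break-even price.
Between these two prices the firm operates at a loss; above $106 it earns a profit.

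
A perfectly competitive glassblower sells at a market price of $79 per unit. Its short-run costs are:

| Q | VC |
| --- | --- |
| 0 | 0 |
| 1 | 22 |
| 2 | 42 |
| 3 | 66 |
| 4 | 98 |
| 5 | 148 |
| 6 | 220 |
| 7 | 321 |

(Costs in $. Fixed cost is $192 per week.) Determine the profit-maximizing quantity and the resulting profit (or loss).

Profit at each row (π = 79Q − TC): Q=0: -192; Q=1: -135; Q=2: -76; Q=3: -21; Q=4: 26; Q=5: 55; Q=6: 62; Q=7: 40.
Profit is maximized at Q = 6. AVC there is 220/6 = $36.67 ≤ P, so producing beats shutting down (which would give -$192).

Q = 6; profit = $62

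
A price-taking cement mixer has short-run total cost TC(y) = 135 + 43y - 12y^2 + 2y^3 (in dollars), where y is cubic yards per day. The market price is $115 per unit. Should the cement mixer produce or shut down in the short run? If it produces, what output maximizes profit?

Produce at y = 6

Strip out fixed cost: VC = 43y - 12y^2 + 2y^3. Then AVC = 43 - 12y + 2y^2 and MC = 43 - 24y + 6y^2.
AVC hits its minimum where MC = AVC, at y = 3, giving min AVC = 43 - 12·3 + 2·3^2 = $25.
P = $115 exceeds min AVC = $25, so the firm stays open.
P = MC gives -72 - 24y + 6y^2 = 0, with roots -2 and 6. Take the larger (rising MC): y* = 6.
Check: AVC at y = 6 is $43 ≤ P, so revenue covers variable cost.
Profit = P·y − TC = 115·6 − 393 = $297.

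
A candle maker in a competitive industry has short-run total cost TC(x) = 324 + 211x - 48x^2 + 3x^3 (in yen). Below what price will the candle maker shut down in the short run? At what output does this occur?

The shutdown price is the minimum of AVC. VC = 211x - 48x^2 + 3x^3, so AVC = 211 - 48x + 3x^2.
At the minimum of AVC, MC = AVC. MC = 211 - 96x + 9x^2; setting MC = AVC gives 6x^2 - 48x = 0, so x = 8. min AVC = 19.
So the shutdown price is ¥19.

¥19 per unit, at x = 8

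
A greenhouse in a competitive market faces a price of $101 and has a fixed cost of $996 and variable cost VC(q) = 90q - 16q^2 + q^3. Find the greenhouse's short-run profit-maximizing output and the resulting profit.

AVC = 90 - 16q + q^2; min AVC = $26 at q = 8. Since P = $101 ≥ min AVC, the firm produces.
With MC = 90 - 32q + 3q^2, P = MC on the upward-sloping part at q* = 11.
TR = 101·11 = 1111. TC = 996 + 385 = 1381. Profit = 1111 − 1381 = -$270.
Shutting down would mean losing the fixed cost of $996, so operating at a loss of $270 is better by $726.

Profit = -$270 at q = 11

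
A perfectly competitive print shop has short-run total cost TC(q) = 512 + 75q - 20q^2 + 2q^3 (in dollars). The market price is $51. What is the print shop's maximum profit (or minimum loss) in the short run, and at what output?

AVC = 75 - 20q + 2q^2; min AVC = $25 at q = 5. Since P = $51 ≥ min AVC, the firm produces.
With MC = 75 - 40q + 6q^2, P = MC on the upward-sloping part at q* = 6.
TR = 51·6 = 306. TC = 512 + 162 = 674. Profit = 306 − 674 = -$368.
That loss of $368 beats the $512 the firm would lose by shutting down; producing recovers $144 of fixed cost.

Profit = -$368 at q = 6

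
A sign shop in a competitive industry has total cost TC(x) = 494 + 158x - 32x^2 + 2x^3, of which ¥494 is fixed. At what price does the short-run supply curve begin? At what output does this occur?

The firm shuts down when price falls below the minimum of average variable cost. AVC = VC/x = 158 - 32x + 2x^2.
At the minimum of AVC, MC = AVC. MC = 158 - 64x + 6x^2; setting MC = AVC gives 4x^2 - 32x = 0, so x = 8. min AVC = 30.
So the shutdown price is ¥30.

¥30 per unit, at x = 8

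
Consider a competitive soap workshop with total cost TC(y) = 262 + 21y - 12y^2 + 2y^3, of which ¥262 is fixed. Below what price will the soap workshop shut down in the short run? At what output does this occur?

¥3 per unit, at y = 3

The firm shuts down when price falls below the minimum of average variable cost. AVC = VC/y = 21 - 12y + 2y^2.
dAVC/dy = -12 + 4y = 0 gives y = 3. min AVC = 21 - 12·3 + 2·3^2 = 3.
The firm shuts down for any P below ¥3.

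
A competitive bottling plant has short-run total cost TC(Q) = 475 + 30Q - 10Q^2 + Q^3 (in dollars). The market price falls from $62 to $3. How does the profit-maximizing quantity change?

MC = 30 - 20Q + 3Q^2; the shutdown threshold is min AVC = $5 (at Q = 5).
With P = $62 above the shutdown price, P = MC gives Q = 8.
At P = $3 < min AVC = $5, price no longer covers variable cost at any output, so the firm shuts down: Q = 0.

Output falls from 8 to 0 (the firm shuts down)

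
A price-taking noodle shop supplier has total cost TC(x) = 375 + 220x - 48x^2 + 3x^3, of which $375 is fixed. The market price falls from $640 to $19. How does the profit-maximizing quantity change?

Output falls from 14 to 0 (the firm shuts down)

MC = 220 - 96x + 9x^2; the shutdown threshold is min AVC = $28 (at x = 8).
With P = $640 above the shutdown price, P = MC gives x = 14.
At P = $19 < min AVC = $28, price no longer covers variable cost at any output, so the firm shuts down: x = 0.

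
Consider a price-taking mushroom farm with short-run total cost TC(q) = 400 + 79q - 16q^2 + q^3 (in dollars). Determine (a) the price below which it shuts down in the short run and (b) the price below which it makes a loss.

Shutdown price = min AVC. AVC = 79 - 16q + q^2, with vertex at q = 8 and minimum $15.
ATC = 400/q + 79 - 16q + q^2. Setting dATC/dq = −400/q^2 − 16 + 2q = 0 gives q = 10 (since 2·10^3 − 16·10^2 = 400).
min ATC = 400/10 + 79 − 16·10 + 10^2 = $59. That is the break-even price.
Between these two prices the firm operates at a loss; above $59 it earns a profit.

Shutdown price = $15; break-even price = $59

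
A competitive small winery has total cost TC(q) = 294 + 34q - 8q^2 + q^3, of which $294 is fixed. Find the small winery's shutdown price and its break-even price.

AVC = 34 - 8q + q^2; minimized at q = 4, giving min AVC = $18. That is the shutdown price.
ATC = 294/q + 34 - 8q + q^2. Setting dATC/dq = −294/q^2 − 8 + 2q = 0 gives q = 7 (since 2·7^3 − 8·7^2 = 294).
min ATC = 294/7 + 34 − 8·7 + 7^2 = $69. That is the break-even price.
For $18 ≤ P < $69 the firm produces at a loss; below $18 it shuts down.

Shutdown price = $18; break-even price = $69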